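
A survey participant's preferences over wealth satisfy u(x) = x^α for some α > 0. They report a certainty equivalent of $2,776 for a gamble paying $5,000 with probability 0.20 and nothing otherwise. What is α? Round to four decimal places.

α ≈ 2.7352

EU(lottery) = 0.20·5000^α + 0.80·0 = 0.20·5000^α.
Equating: 2776^α = 0.20·5000^α, i.e. 0.5552^α = 0.20.
Take logs: α = ln 0.20 / ln(2776/5000) ≈ 2.735154.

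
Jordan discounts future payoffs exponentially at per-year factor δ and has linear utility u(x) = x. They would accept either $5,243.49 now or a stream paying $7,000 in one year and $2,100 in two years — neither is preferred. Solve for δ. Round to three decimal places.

δ ≈ 0.630

The stream is worth 7000δ + 2100δ² today, so 7000δ + 2100δ² = 5243.49.
Rearranged: 2100δ² + 7000δ − 5243.49 = 0.
The positive root is δ = [−7000 + √(7000² + 4·2100·5243.49)] / (2·2100) = (−7000 + 9646.000)/4200 ≈ 0.630.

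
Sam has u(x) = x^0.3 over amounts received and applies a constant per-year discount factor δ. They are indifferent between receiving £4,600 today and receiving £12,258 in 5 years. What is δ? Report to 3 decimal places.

Indifference means u(4600) = δ^5 · u(12258), so δ^5 = u(4600)/u(12258).
Since u(x) = x^0.3, δ^5 = (4600/12258)^0.3 = 0.37527^0.3 = 0.74525.
Hence δ = (0.74525)^(1/5) = 0.94289.

δ ≈ 0.943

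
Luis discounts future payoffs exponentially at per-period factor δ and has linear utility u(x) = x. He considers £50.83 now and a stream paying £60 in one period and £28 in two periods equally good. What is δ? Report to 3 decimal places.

δ ≈ 0.650

The stream is worth 60δ + 28δ² today, so 60δ + 28δ² = 50.83.
Rearranged: 28δ² + 60δ − 50.83 = 0.
The positive root is δ = [−60 + √(60² + 4·28·50.83)] / (2·28) = (−60 + 96.400)/56 ≈ 0.650.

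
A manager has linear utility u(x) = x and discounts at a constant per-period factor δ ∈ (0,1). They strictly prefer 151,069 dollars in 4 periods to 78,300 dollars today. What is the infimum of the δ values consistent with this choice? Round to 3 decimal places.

δ > 0.848

The preference means 78300 < δ^4·151069.
Hence δ^4 > 78300/151069 = 0.51831, and x ↦ x^(1/4) is increasing on (0,∞).
δ > 0.51831^(1/4) = 0.848.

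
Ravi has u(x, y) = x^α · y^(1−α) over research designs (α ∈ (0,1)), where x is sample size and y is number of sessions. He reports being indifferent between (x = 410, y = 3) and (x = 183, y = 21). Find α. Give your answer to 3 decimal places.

α ≈ 0.707

The Cobb–Douglas utilities coincide, so 410^α·3^(1−α) = 183^α·21^(1−α).
Rearrange to (410/183)^α = (21/3)^(1−α) and take logs: α·0.806671 = (1−α)·1.945910.
With A = 0.806671 and B = 1.945910: α·A = (1−α)·B, so α = B/(A+B) = 1.945910/2.752581 ≈ 0.707.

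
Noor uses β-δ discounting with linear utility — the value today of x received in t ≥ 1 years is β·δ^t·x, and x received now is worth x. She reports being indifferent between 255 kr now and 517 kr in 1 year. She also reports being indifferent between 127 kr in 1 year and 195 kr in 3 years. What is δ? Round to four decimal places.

The second indifference involves only future payoffs, so β cancels: β·δ^1·127 = β·δ^3·195, giving δ^2 = 127/195 = 0.65128, so δ = 0.80702.

δ ≈ 0.8070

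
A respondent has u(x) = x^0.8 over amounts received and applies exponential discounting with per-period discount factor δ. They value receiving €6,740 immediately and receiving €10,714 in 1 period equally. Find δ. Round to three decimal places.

δ ≈ 0.690

The payoff in 1 period is discounted by δ, so u(6740) = δ·u(10714) and δ = u(6740)/u(10714).
With u(x) = x^0.8: δ = 6740^0.8/10714^0.8 = (6740/10714)^0.8 = 0.69019.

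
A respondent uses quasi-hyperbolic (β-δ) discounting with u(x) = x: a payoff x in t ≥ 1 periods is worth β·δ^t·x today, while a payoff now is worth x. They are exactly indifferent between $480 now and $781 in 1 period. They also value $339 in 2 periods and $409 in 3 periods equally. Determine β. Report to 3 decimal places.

β ≈ 0.742

Both payoffs in the second observation are in the future, so β drops out: δ^2·339 = δ^3·409 ⇒ δ = 339/409 = 0.82885.
Substituting δ into 480 = β·δ·781: β = 480/(647.333) ≈ 0.742.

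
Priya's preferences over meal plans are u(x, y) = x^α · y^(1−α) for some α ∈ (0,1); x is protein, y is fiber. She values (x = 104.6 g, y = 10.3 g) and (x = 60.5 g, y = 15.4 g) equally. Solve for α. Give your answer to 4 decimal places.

Indifference: 104.6^α · 10.3^(1−α) = 60.5^α · 15.4^(1−α).
Taking logs: α·ln 104.6 + (1−α)·ln 10.3 = α·ln 60.5 + (1−α)·ln 15.4, i.e. α·0.5475002 = (1−α)·0.4022236.
Thus α·(0.9497238) = 0.4022236, so α = 0.4022236/0.9497238 ≈ 0.4235.

α ≈ 0.4235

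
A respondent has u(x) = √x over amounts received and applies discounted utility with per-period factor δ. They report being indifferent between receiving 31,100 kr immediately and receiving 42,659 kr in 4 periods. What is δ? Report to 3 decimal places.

The payoff in 4 periods is discounted by δ^4, so u(31100) = δ^4·u(42659) and δ^4 = u(31100)/u(42659).
With u(x) = √x: δ^4 = √31100/√42659 = √(31100/42659) = 0.85384.
Taking the 4th root: δ = 0.85384^(1/4) ≈ 0.961.

δ ≈ 0.961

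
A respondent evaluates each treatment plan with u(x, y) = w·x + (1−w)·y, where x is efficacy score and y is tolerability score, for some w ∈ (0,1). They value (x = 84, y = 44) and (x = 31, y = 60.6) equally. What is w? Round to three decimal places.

Indifference: w·84 + (1−w)·44 = w·31 + (1−w)·60.6.
w·(84−31) = (1−w)·(60.6−44), i.e. w·53 = (1−w)·16.6.
Hence w = 16.6/(53+16.6) = 16.6/69.6 = 0.239.

w = 0.239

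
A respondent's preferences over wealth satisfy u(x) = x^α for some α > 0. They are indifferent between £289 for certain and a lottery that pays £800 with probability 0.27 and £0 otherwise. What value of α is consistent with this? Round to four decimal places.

α ≈ 1.2859

EU(lottery) = 0.27·800^α + 0.73·0 = 0.27·800^α.
Setting u(289) equal to that: 289^α = 0.27·800^α ⇒ (289/800)^α = 0.27.
Taking logs: α·ln(289/800) = ln(0.27), so α = -1.3093333 / -1.0181850 ≈ 1.2859.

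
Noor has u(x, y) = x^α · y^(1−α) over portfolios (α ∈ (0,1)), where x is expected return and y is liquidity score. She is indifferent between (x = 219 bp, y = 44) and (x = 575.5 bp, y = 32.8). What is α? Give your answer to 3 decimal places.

The Cobb–Douglas utilities coincide, so 219^α·44^(1−α) = 575.5^α·32.8^(1−α).
Taking logs: α·ln 219 + (1−α)·ln 44 = α·ln 575.5 + (1−α)·ln 32.8, i.e. α·-0.966167 = (1−α)·-0.293761.
Thus α·(-1.259928) = -0.293761, so α = -0.293761/-1.259928 ≈ 0.233.

α ≈ 0.233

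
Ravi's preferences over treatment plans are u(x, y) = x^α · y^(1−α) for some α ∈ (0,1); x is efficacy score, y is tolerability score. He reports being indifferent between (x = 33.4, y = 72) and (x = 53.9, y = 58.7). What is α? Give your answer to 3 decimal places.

α ≈ 0.299

The Cobb–Douglas utilities coincide, so 33.4^α·72^(1−α) = 53.9^α·58.7^(1−α).
Rearrange to (33.4/53.9)^α = (58.7/72)^(1−α) and take logs: α·-0.478575 = (1−α)·-0.204226.
Thus α·(-0.682801) = -0.204226, so α = -0.204226/-0.682801 ≈ 0.299.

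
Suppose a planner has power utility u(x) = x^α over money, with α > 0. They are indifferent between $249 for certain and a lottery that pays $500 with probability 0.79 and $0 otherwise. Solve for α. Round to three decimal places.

EU(lottery) = 0.79·500^α + 0.21·0 = 0.79·500^α.
Equating: 249^α = 0.79·500^α, i.e. 0.4980^α = 0.79.
Taking logs: α·ln(249/500) = ln(0.79), so α = -0.235722 / -0.697155 ≈ 0.338.

α ≈ 0.338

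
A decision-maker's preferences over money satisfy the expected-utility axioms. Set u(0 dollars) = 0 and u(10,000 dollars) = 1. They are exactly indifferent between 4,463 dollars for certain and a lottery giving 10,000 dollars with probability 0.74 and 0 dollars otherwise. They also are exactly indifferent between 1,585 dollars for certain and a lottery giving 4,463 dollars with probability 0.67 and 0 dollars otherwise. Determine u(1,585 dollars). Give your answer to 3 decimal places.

First, u(4,463 dollars) = 0.74·u(10,000 dollars) + 0.26·u(0 dollars) = 0.74.
Then u(1,585 dollars) = 0.67·u(4,463 dollars) + 0.33·u(0 dollars) = 0.67·0.74 + 0.33·0.00 = 0.4958.

0.496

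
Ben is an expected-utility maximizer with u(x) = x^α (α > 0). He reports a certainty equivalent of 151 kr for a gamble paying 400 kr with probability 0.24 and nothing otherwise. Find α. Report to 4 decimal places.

α ≈ 1.4649

Since u(0) = 0, the lottery's EU is 0.24·400^α.
Equating: 151^α = 0.24·400^α, i.e. 0.3775^α = 0.24.
α = ln(0.24) / ln(151/400) = -1.4271164/-0.9741847 ≈ 1.4649.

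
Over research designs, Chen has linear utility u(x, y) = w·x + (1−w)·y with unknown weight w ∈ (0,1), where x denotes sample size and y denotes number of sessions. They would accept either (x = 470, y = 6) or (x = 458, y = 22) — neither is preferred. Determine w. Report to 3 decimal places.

Indifference: w·470 + (1−w)·6 = w·458 + (1−w)·22.
w·(470−458) = (1−w)·(22−6), i.e. w·12 = (1−w)·16.
So w/(1−w) = 16/12 = 1.3333, giving w = 16/(12+16) = 0.571.

w = 0.571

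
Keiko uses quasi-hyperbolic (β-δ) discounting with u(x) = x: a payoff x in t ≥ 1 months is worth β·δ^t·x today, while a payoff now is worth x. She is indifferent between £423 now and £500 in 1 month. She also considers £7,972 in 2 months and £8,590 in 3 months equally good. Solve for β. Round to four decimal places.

β ≈ 0.9116

The second indifference involves only future payoffs, so β cancels: β·δ^2·7972 = β·δ^3·8590, giving δ = 7972/8590 = 0.92806.
Substituting δ into 423 = β·δ·500: β = 423/(464.028) ≈ 0.9116.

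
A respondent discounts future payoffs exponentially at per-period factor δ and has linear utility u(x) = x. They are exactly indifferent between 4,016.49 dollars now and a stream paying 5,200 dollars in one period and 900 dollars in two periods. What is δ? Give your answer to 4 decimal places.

δ ≈ 0.6900

Equating present values: 4016.49 = 5200δ + 900δ².
So 900δ² + 5200δ − 4016.49 = 0.
The positive root is δ = [−5200 + √(5200² + 4·900·4016.49)] / (2·900) = (−5200 + 6442.000)/1800 ≈ 0.6900.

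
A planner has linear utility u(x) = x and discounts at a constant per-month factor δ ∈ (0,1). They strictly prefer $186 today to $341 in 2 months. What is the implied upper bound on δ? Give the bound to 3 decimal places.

Under u(x) = x this choice says 186 > δ^2·341.
So δ^2 < 186/341 = 0.54545; taking the square root of both positive sides preserves the inequality.
δ < 0.54545^(1/2) = 0.739.

δ < 0.739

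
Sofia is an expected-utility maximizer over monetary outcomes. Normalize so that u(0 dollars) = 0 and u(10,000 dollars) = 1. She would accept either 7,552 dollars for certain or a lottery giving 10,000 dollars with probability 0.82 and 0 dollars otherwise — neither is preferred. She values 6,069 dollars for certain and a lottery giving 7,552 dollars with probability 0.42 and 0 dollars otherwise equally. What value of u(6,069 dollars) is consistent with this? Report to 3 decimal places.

0.344

From the first indifference, u(7,552 dollars) = 0.82·u(10,000 dollars) + 0.18·u(0 dollars) = 0.82·1 + 0.18·0 = 0.82.
Then u(6,069 dollars) = 0.42·u(7,552 dollars) + 0.58·u(0 dollars) = 0.42·0.82 + 0.58·0.00 = 0.3444.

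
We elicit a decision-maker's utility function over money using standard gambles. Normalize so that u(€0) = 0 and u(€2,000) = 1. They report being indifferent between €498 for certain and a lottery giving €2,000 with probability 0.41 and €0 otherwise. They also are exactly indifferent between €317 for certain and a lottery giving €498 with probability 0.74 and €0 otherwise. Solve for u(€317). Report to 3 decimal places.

0.303

First, u(€498) = 0.41·u(€2,000) + 0.59·u(€0) = 0.41.
The second indifference gives u(€317) = 0.74·u(€498) + 0.26·u(€0) = 0.74·0.41 + 0.26·0.00 = 0.3034.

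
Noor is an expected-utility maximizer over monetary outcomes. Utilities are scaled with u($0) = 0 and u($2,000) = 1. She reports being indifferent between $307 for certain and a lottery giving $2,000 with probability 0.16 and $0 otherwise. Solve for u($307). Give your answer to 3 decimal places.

The indifference gives u($307) = 0.16·u($2,000) + 0.84·u($0) = 0.16·1 + 0.84·0 = 0.16.

0.160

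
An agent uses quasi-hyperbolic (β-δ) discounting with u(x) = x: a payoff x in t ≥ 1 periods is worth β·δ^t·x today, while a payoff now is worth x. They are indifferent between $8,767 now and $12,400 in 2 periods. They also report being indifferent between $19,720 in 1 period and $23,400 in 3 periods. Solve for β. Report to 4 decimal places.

The second indifference involves only future payoffs, so β cancels: β·δ^1·19720 = β·δ^3·23400, giving δ^2 = 19720/23400 = 0.84274, so δ = 0.91801.
Substituting δ into 8767 = β·δ^2·12400: β = 8767/(10449.915) ≈ 0.8390.

β ≈ 0.8390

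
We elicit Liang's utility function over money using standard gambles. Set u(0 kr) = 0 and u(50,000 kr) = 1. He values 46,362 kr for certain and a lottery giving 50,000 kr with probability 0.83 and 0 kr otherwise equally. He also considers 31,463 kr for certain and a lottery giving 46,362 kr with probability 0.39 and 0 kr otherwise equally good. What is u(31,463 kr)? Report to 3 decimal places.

The first gamble pins u(46,362 kr): it must equal 0.83·1 + 0.17·0 = 0.83.
Then u(31,463 kr) = 0.39·u(46,362 kr) + 0.61·u(0 kr) = 0.39·0.83 + 0.61·0.00 = 0.3237.

0.324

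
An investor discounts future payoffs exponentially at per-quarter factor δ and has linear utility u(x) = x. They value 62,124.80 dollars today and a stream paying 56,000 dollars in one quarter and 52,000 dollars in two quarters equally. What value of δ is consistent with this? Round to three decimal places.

Present value of the stream is 56000·δ + 52000·δ². Indifference gives 56000δ + 52000δ² = 62124.80.
So 52000δ² + 56000δ − 62124.80 = 0.
The positive root is δ = [−56000 + √(56000² + 4·52000·62124.80)] / (2·52000) = (−56000 + 126720.000)/104000 ≈ 0.680.

δ ≈ 0.680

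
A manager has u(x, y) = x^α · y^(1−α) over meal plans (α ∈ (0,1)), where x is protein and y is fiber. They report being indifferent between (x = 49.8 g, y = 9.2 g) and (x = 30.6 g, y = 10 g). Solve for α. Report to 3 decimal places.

Set the two utilities equal: 49.8^α·9.2^(1−α) = 30.6^α·10^(1−α).
Taking logs: α·ln 49.8 + (1−α)·ln 9.2 = α·ln 30.6 + (1−α)·ln 10, i.e. α·0.487015 = (1−α)·0.083382.
So α/(1−α) = (0.083382)/(0.487015) = 0.171210, and α = 0.171210/1.171210 ≈ 0.146.

α ≈ 0.146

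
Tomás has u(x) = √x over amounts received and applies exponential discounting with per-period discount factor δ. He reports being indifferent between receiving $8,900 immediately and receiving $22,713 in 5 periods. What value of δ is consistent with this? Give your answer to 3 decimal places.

δ ≈ 0.911

Equating discounted utilities: u(8900) = δ^5·u(22713) ⇒ δ^5 = u(8900)/u(22713).
Since u(x) = √x, δ^5 = √(8900/22713) = 0.62598.
Hence δ = (0.62598)^(1/5) = 0.91057.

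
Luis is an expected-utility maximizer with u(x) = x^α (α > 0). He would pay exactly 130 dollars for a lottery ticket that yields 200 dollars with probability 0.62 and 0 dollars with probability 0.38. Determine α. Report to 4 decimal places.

α ≈ 1.1097

The lottery's expected utility is 0.62·u(200) + 0.38·u(0) = 0.62·200^α (since u(0) = 0 for α > 0).
Equating: 130^α = 0.62·200^α, i.e. 0.6500^α = 0.62.
Taking logs: α·ln(130/200) = ln(0.62), so α = -0.4780358 / -0.4307829 ≈ 1.1097.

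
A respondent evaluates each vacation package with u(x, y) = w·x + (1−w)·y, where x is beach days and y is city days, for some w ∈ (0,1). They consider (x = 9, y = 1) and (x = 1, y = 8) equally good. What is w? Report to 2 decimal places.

Equating utilities: w·9 + (1−w)·1 = w·1 + (1−w)·8.
Rearranging, 8·w − 7·(1−w) = 0.
So w/(1−w) = 7/8 = 0.8750, giving w = 7/(8+7) = 0.47.

w = 0.47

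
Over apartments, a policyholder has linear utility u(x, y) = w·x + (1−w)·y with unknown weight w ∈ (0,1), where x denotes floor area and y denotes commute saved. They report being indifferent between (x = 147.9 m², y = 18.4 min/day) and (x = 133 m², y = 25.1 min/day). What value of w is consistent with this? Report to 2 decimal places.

w = 0.31

Equating utilities: w·147.9 + (1−w)·18.4 = w·133 + (1−w)·25.1.
w·(147.9−133) = (1−w)·(25.1−18.4), i.e. w·14.9 = (1−w)·6.7.
Hence w = 6.7/(14.9+6.7) = 6.7/21.6 = 0.31.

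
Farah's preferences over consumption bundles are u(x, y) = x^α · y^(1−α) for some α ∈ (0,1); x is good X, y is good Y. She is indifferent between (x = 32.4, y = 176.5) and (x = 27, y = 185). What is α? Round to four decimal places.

α ≈ 0.2051

The Cobb–Douglas utilities coincide, so 32.4^α·176.5^(1−α) = 27^α·185^(1−α).
Rearrange to (32.4/27)^α = (185/176.5)^(1−α) and take logs: α·0.1823216 = (1−α)·0.0470349.
With A = 0.1823216 and B = 0.0470349: α·A = (1−α)·B, so α = B/(A+B) = 0.0470349/0.2293565 ≈ 0.2051.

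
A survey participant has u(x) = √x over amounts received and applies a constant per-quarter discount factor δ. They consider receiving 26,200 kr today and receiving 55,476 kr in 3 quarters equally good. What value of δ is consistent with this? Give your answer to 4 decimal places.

δ ≈ 0.8825

Equating discounted utilities: u(26200) = δ^3·u(55476) ⇒ δ^3 = u(26200)/u(55476).
Since u(x) = √x, δ^3 = √(26200/55476) = 0.68722.
So δ = 0.68722^(1/3) ≈ 0.8825.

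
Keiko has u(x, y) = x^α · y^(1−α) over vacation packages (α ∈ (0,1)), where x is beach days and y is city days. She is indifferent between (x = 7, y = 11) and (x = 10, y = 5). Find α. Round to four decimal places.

α ≈ 0.6885

The Cobb–Douglas utilities coincide, so 7^α·11^(1−α) = 10^α·5^(1−α).
Rearrange to (7/10)^α = (5/11)^(1−α) and take logs: α·-0.3566749 = (1−α)·-0.7884574.
So α/(1−α) = (-0.7884574)/(-0.3566749) = 2.2105772, and α = 2.2105772/3.2105772 ≈ 0.6885.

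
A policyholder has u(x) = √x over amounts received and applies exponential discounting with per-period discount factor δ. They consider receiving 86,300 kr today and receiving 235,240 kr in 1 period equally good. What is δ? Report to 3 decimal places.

Indifference means u(86300) = δ · u(235240), so δ = u(86300)/u(235240).
Since u(x) = √x, δ = √(86300/235240) = 0.60569.

δ ≈ 0.606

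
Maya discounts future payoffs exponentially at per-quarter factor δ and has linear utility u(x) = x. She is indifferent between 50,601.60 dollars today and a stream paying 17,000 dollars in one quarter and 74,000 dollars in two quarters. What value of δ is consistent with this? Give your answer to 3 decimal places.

δ ≈ 0.720

Equating present values: 50601.60 = 17000δ + 74000δ².
Rearranged: 74000δ² + 17000δ − 50601.60 = 0.
The positive root is δ = [−17000 + √(17000² + 4·74000·50601.60)] / (2·74000) = (−17000 + 123560.000)/148000 ≈ 0.720.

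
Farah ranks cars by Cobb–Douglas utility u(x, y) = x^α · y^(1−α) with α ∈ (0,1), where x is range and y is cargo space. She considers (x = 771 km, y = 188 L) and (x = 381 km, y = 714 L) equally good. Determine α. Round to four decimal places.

α ≈ 0.6544

The Cobb–Douglas utilities coincide, so 771^α·188^(1−α) = 381^α·714^(1−α).
Taking logs: α·ln 771 + (1−α)·ln 188 = α·ln 381 + (1−α)·ln 714, i.e. α·0.7048890 = (1−α)·1.3344410.
With A = 0.7048890 and B = 1.3344410: α·A = (1−α)·B, so α = B/(A+B) = 1.3344410/2.0393300 ≈ 0.6544.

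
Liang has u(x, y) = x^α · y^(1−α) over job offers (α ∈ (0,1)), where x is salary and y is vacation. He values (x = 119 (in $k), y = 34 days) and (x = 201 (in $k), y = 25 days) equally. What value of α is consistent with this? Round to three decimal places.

Indifference: 119^α · 34^(1−α) = 201^α · 25^(1−α).
Rearrange to (119/201)^α = (25/34)^(1−α) and take logs: α·-0.524181 = (1−α)·-0.307485.
Thus α·(-0.831666) = -0.307485, so α = -0.307485/-0.831666 ≈ 0.370.

α ≈ 0.370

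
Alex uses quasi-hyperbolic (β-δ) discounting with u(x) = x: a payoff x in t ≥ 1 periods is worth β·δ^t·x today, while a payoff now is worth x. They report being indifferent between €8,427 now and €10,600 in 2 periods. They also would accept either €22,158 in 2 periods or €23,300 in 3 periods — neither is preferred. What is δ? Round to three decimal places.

From the later pair, β·δ^2·22158 = β·δ^3·23300; dividing through, δ = 22158/23300 = 0.95099.

δ ≈ 0.951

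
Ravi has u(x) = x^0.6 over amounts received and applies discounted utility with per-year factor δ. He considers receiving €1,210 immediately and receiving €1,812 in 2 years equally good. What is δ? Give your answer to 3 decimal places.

Equating discounted utilities: u(1210) = δ^2·u(1812) ⇒ δ^2 = u(1210)/u(1812).
Since u(x) = x^0.6, δ^2 = (1210/1812)^0.6 = 0.66777^0.6 = 0.78483.
Hence δ = (0.78483)^(1/2) = 0.88591.

δ ≈ 0.886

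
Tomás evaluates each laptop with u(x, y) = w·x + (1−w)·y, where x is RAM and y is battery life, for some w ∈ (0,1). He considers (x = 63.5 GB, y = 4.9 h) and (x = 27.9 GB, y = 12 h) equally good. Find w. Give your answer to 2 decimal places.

Equating utilities: w·63.5 + (1−w)·4.9 = w·27.9 + (1−w)·12.
Collecting terms: w·35.6 = (1−w)·7.1.
So w/(1−w) = 7.1/35.6 = 0.1994, giving w = 7.1/(35.6+7.1) = 0.17.

w = 0.17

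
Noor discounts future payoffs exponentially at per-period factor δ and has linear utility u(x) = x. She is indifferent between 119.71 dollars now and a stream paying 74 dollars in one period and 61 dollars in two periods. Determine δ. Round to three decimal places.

δ ≈ 0.920

Equating present values: 119.71 = 74δ + 61δ².
Rearranged: 61δ² + 74δ − 119.71 = 0.
By the quadratic formula (taking the positive root), δ = (−74 + √34685.24) / 122 ≈ 0.920.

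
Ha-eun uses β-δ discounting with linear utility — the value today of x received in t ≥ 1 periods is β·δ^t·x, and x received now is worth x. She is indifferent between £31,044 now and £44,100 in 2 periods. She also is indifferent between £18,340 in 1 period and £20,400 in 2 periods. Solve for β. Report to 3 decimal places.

Both payoffs in the second observation are in the future, so β drops out: δ^1·18340 = δ^2·20400 ⇒ δ = 18340/20400 = 0.89902.
Substituting δ into 31044 = β·δ^2·44100: β = 31044/(35643.219) ≈ 0.871.

β ≈ 0.871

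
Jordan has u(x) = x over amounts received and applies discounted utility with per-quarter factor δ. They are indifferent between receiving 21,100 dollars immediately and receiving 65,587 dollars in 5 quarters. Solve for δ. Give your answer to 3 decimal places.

Equating discounted utilities: u(21100) = δ^5·u(65587) ⇒ δ^5 = u(21100)/u(65587).
With u(x) = x: δ^5 = 21100/65587 = 0.32171.
So δ = 0.32171^(1/5) ≈ 0.797.

δ ≈ 0.797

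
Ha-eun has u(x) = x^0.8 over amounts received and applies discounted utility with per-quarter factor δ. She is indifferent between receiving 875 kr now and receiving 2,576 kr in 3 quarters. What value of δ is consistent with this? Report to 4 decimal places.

Indifference means u(875) = δ^3 · u(2576), so δ^3 = u(875)/u(2576).
Since u(x) = x^0.8, δ^3 = (875/2576)^0.8 = 0.33967^0.8 = 0.42155.
So δ = 0.42155^(1/3) ≈ 0.7498.

δ ≈ 0.7498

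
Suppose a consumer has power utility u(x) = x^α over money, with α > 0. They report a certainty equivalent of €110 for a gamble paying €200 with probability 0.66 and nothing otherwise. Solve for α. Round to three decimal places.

EU(lottery) = 0.66·200^α + 0.34·0 = 0.66·200^α.
Indifference: 110^α = 0.66·200^α, so (110/200)^α = 0.66.
Take logs: α = ln 0.66 / ln(110/200) ≈ 0.69503.

α ≈ 0.695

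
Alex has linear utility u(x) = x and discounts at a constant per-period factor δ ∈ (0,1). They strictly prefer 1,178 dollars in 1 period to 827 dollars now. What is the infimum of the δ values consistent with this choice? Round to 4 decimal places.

δ > 0.7020

Under u(x) = x this choice says 827 < δ·1178.
So δ > 827/1178 = 0.70204.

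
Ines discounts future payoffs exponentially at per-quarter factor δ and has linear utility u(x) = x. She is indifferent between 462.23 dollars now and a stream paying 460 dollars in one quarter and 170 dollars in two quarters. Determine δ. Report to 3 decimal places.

Equating present values: 462.23 = 460δ + 170δ².
Rearranged: 170δ² + 460δ − 462.23 = 0.
δ = (−460 + √(460² + 4·170·462.23)) / (2·170) = (−460 + √525916.40) / 340 ≈ 0.780.

δ ≈ 0.780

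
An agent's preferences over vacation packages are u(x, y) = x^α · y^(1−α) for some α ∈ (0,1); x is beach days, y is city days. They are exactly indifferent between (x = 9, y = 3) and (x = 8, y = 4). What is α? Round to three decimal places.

Set the two utilities equal: 9^α·3^(1−α) = 8^α·4^(1−α).
(9/8)^α = (4/3)^(1−α); take logs: α·ln(9/8) = (1−α)·ln(4/3), i.e. α·0.117783 = (1−α)·0.287682.
So α/(1−α) = (0.287682)/(0.117783) = 2.442475, and α = 2.442475/3.442475 ≈ 0.710.

α ≈ 0.710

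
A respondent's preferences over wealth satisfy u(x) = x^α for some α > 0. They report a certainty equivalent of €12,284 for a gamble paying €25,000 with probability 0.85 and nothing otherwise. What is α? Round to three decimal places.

Since u(0) = 0, the lottery's EU is 0.85·25000^α.
Indifference: 12284^α = 0.85·25000^α, so (12284/25000)^α = 0.85.
Take logs: α = ln 0.85 / ln(12284/25000) ≈ 0.22871.

α ≈ 0.229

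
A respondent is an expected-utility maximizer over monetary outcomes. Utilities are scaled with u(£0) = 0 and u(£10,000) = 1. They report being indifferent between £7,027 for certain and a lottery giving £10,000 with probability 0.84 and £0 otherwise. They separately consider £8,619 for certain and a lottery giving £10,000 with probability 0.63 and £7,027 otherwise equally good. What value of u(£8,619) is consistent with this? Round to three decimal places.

0.941

First, u(£7,027) = 0.84·u(£10,000) + 0.16·u(£0) = 0.84.
The second indifference gives u(£8,619) = 0.63·u(£10,000) + 0.37·u(£7,027) = 0.63·1.00 + 0.37·0.84 = 0.9408.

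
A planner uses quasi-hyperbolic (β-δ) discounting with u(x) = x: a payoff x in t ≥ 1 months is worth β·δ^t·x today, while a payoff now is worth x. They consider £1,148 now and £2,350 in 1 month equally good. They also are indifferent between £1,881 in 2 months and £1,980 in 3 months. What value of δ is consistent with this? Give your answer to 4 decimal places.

δ ≈ 0.9500

From the later pair, β·δ^2·1881 = β·δ^3·1980; dividing through, δ = 1881/1980 = 0.95000.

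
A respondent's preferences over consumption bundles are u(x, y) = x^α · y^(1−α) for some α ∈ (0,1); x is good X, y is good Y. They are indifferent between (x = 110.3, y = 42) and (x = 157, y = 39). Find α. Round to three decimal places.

Set the two utilities equal: 110.3^α·42^(1−α) = 157^α·39^(1−α).
Taking logs: α·ln 110.3 + (1−α)·ln 42 = α·ln 157 + (1−α)·ln 39, i.e. α·-0.353042 = (1−α)·-0.074108.
With A = -0.353042 and B = -0.074108: α·A = (1−α)·B, so α = B/(A+B) = -0.074108/-0.427150 ≈ 0.173.

α ≈ 0.173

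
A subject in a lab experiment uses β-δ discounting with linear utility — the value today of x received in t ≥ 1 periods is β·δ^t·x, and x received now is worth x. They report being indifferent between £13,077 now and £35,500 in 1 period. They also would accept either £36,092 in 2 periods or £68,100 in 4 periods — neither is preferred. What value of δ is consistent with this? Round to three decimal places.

Both payoffs in the second observation are in the future, so β drops out: δ^2·36092 = δ^4·68100 ⇒ δ^2 = 36092/68100 = 0.52999, so δ = 0.72800.

δ ≈ 0.728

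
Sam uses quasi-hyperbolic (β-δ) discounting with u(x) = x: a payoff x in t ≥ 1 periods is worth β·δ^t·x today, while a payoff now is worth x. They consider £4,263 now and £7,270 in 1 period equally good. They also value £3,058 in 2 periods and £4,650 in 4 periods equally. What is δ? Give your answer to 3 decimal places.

Both payoffs in the second observation are in the future, so β drops out: δ^2·3058 = δ^4·4650 ⇒ δ^2 = 3058/4650 = 0.65763, so δ = 0.81095.

δ ≈ 0.811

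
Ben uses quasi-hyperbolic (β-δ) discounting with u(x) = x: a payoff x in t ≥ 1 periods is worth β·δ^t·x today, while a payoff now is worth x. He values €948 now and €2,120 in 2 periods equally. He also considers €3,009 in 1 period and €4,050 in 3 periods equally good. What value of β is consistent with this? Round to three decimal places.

From the later pair, β·δ^1·3009 = β·δ^3·4050; dividing through, δ^2 = 3009/4050 = 0.74296, so δ = 0.86195.
Now use the now-vs-future pair: 948 = β·δ^2·2120 gives β = 948/(0.74296·2120) ≈ 0.602.

β ≈ 0.602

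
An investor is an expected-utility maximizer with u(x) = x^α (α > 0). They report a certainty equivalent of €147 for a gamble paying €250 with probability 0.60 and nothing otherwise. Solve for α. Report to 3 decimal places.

EU(lottery) = 0.60·250^α + 0.40·0 = 0.60·250^α.
Setting u(147) equal to that: 147^α = 0.60·250^α ⇒ (147/250)^α = 0.60.
α = ln(0.60) / ln(147/250) = -0.510826/-0.531028 ≈ 0.962.

α ≈ 0.962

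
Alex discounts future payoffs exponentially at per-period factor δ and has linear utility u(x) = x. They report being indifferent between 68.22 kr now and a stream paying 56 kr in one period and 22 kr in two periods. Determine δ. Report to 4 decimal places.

The stream is worth 56δ + 22δ² today, so 56δ + 22δ² = 68.22.
Rearranged: 22δ² + 56δ − 68.22 = 0.
By the quadratic formula (taking the positive root), δ = (−56 + √9139.36) / 44 ≈ 0.9000.

δ ≈ 0.9000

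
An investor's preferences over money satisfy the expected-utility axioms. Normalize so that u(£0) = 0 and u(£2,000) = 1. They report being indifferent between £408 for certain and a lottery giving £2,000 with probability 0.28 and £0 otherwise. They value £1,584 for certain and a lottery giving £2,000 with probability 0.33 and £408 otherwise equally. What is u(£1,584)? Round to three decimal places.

0.518

From the first indifference, u(£408) = 0.28·u(£2,000) + 0.72·u(£0) = 0.28·1 + 0.72·0 = 0.28.
The second indifference gives u(£1,584) = 0.33·u(£2,000) + 0.67·u(£408) = 0.33·1.00 + 0.67·0.28 = 0.5176.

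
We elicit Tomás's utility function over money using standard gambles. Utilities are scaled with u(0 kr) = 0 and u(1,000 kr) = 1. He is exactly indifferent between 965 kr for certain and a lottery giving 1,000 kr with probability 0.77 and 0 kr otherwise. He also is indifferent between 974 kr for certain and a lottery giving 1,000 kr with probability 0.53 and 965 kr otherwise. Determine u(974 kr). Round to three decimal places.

From the first indifference, u(965 kr) = 0.77·u(1,000 kr) + 0.23·u(0 kr) = 0.77·1 + 0.23·0 = 0.77.
Then u(974 kr) = 0.53·u(1,000 kr) + 0.47·u(965 kr) = 0.53·1.00 + 0.47·0.77 = 0.8919.

0.892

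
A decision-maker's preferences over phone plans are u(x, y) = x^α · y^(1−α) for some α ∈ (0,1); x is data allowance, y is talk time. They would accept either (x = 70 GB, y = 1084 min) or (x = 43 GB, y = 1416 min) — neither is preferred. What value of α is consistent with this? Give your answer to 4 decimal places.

α ≈ 0.3541

Indifference: 70^α · 1084^(1−α) = 43^α · 1416^(1−α).
(70/43)^α = (1416/1084)^(1−α); take logs: α·ln(70/43) = (1−α)·ln(1416/1084), i.e. α·0.4872951 = (1−α)·0.2671781.
With A = 0.4872951 and B = 0.2671781: α·A = (1−α)·B, so α = B/(A+B) = 0.2671781/0.7544732 ≈ 0.3541.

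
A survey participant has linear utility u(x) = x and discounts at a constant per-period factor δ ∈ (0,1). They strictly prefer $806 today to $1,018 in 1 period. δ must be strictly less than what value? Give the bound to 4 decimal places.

Under u(x) = x this choice says 806 > δ·1018.
Dividing through by 1018 gives δ < 0.79175.

δ < 0.7917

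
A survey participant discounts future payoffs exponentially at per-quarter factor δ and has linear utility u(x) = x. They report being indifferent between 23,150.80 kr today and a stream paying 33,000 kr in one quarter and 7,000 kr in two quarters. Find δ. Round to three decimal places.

Present value of the stream is 33000·δ + 7000·δ². Indifference gives 33000δ + 7000δ² = 23150.80.
So 7000δ² + 33000δ − 23150.80 = 0.
By the quadratic formula (taking the positive root), δ = (−33000 + √1737222400.00) / 14000 ≈ 0.620.

δ ≈ 0.620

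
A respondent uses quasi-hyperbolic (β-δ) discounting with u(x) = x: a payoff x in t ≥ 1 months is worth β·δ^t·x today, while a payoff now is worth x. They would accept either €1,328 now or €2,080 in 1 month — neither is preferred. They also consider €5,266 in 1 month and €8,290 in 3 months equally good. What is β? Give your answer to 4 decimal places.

The second indifference involves only future payoffs, so β cancels: β·δ^1·5266 = β·δ^3·8290, giving δ^2 = 5266/8290 = 0.63522, so δ = 0.79701.
The first indifference: 1328 = β·δ·2080, so β = 1328/(δ·2080) = 1328/(0.79701·2080) ≈ 0.8011.

β ≈ 0.8011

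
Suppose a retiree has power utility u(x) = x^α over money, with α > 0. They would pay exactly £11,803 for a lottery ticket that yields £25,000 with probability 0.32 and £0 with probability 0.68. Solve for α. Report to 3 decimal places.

α ≈ 1.518

EU(lottery) = 0.32·25000^α + 0.68·0 = 0.32·25000^α.
Indifference: 11803^α = 0.32·25000^α, so (11803/25000)^α = 0.32.
α = ln(0.32) / ln(11803/25000) = -1.139434/-0.750522 ≈ 1.518.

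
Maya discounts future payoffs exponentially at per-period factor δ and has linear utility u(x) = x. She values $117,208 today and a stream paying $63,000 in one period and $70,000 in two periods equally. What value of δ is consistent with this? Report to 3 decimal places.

Present value of the stream is 63000·δ + 70000·δ². Indifference gives 63000δ + 70000δ² = 117208.
So 70000δ² + 63000δ − 117208 = 0.
The positive root is δ = [−63000 + √(63000² + 4·70000·117208)] / (2·70000) = (−63000 + 191800.000)/140000 ≈ 0.920.

δ ≈ 0.920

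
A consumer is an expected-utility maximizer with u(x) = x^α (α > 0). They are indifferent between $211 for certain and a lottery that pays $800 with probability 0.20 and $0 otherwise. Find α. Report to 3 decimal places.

EU(lottery) = 0.20·800^α + 0.80·0 = 0.20·800^α.
Equating: 211^α = 0.20·800^α, i.e. 0.2637^α = 0.20.
α = ln(0.20) / ln(211/800) = -1.609438/-1.332754 ≈ 1.208.

α ≈ 1.208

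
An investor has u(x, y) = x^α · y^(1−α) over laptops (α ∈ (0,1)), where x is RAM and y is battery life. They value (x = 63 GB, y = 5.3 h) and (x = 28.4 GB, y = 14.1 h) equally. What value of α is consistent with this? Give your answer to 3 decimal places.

Set the two utilities equal: 63^α·5.3^(1−α) = 28.4^α·14.1^(1−α).
Rearrange to (63/28.4)^α = (14.1/5.3)^(1−α) and take logs: α·0.796746 = (1−α)·0.978468.
Thus α·(1.775214) = 0.978468, so α = 0.978468/1.775214 ≈ 0.551.

α ≈ 0.551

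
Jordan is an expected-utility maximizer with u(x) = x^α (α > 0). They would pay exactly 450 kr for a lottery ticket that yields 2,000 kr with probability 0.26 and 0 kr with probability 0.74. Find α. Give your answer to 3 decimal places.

α ≈ 0.903

The lottery's expected utility is 0.26·u(2000) + 0.74·u(0) = 0.26·2000^α (since u(0) = 0 for α > 0).
Equating: 450^α = 0.26·2000^α, i.e. 0.2250^α = 0.26.
Taking logs: α·ln(450/2000) = ln(0.26), so α = -1.347074 / -1.491655 ≈ 0.903.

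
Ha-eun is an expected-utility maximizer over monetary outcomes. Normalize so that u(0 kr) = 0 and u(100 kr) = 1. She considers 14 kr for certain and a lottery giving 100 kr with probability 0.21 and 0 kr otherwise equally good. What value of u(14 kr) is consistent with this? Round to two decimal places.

0.21

The indifference gives u(14 kr) = 0.21·u(100 kr) + 0.79·u(0 kr) = 0.21·1 + 0.79·0 = 0.21.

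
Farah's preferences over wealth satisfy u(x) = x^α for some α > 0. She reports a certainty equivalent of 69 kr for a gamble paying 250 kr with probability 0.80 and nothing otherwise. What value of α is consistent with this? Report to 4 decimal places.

Since u(0) = 0, the lottery's EU is 0.80·250^α.
Equating: 69^α = 0.80·250^α, i.e. 0.2760^α = 0.80.
Taking logs: α·ln(69/250) = ln(0.80), so α = -0.2231436 / -1.2873544 ≈ 0.1733.

α ≈ 0.1733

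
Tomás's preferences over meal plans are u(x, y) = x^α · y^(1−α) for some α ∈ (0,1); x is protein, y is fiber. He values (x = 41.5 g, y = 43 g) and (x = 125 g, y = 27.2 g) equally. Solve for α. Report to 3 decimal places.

α ≈ 0.293

Indifference: 41.5^α · 43^(1−α) = 125^α · 27.2^(1−α).
Taking logs: α·ln 41.5 + (1−α)·ln 43 = α·ln 125 + (1−α)·ln 27.2, i.e. α·-1.102620 = (1−α)·-0.457983.
Thus α·(-1.560603) = -0.457983, so α = -0.457983/-1.560603 ≈ 0.293.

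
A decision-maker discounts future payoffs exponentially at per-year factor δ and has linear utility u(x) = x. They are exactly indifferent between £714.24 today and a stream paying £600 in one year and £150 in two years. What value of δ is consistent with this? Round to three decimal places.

Equating present values: 714.24 = 600δ + 150δ².
So 150δ² + 600δ − 714.24 = 0.
By the quadratic formula (taking the positive root), δ = (−600 + √788544.00) / 300 ≈ 0.960.

δ ≈ 0.960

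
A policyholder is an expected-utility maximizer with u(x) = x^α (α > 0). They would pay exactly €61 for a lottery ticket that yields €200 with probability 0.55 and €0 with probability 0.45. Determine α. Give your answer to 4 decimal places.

α ≈ 0.5035

Since u(0) = 0, the lottery's EU is 0.55·200^α.
Setting u(61) equal to that: 61^α = 0.55·200^α ⇒ (61/200)^α = 0.55.
Take logs: α = ln 0.55 / ln(61/200) ≈ 0.503466.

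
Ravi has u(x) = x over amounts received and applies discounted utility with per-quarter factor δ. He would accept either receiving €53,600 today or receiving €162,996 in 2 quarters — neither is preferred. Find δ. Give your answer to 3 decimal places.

The payoff in 2 quarters is discounted by δ^2, so u(53600) = δ^2·u(162996) and δ^2 = u(53600)/u(162996).
With u(x) = x: δ^2 = 53600/162996 = 0.32884.
Hence δ = (0.32884)^(1/2) = 0.57345.

δ ≈ 0.573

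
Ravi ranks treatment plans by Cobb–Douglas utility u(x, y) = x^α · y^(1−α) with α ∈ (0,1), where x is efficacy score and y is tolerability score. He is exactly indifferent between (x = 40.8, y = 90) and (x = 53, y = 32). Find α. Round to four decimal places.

α ≈ 0.7981

The Cobb–Douglas utilities coincide, so 40.8^α·90^(1−α) = 53^α·32^(1−α).
(40.8/53)^α = (32/90)^(1−α); take logs: α·ln(40.8/53) = (1−α)·ln(32/90), i.e. α·-0.2616098 = (1−α)·-1.0340738.
Thus α·(-1.2956836) = -1.0340738, so α = -1.0340738/-1.2956836 ≈ 0.7981.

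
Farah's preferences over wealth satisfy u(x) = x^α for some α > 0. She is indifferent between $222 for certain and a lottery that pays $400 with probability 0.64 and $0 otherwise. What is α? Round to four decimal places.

α ≈ 0.7580

The lottery's expected utility is 0.64·u(400) + 0.36·u(0) = 0.64·400^α (since u(0) = 0 for α > 0).
Setting u(222) equal to that: 222^α = 0.64·400^α ⇒ (222/400)^α = 0.64.
Take logs: α = ln 0.64 / ln(222/400) ≈ 0.757977.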